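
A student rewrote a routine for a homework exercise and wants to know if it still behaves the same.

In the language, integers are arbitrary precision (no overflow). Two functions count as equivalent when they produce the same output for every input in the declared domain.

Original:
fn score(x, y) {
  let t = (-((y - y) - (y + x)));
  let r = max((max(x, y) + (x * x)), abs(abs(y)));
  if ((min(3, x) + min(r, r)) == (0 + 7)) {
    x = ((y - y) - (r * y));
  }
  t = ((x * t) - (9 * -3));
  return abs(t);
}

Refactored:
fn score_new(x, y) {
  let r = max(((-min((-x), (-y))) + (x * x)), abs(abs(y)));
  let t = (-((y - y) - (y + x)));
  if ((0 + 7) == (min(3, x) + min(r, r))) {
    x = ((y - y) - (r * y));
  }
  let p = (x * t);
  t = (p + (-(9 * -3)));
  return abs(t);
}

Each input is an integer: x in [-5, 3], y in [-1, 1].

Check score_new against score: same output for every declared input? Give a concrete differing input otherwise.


The two versions differ — the changes include local variable names differ, and arithmetic usage differs, and statement counts differ, and min/max/abs usage differs.
Spot check at x=0, y=0 — score: t=0, then r=0, then ((min(3, x) + min(r, r)) == (0 + 7)) is false, then t=27, then returns 27. score_new: r=0, then t=0, then ((0 + 7) == (min(3, x) + min(r, r))) is false, then p=0, then t=27, then returns 27. Both give 27.
Every one of the 27 inputs gives matching results.
verdict: equivalent


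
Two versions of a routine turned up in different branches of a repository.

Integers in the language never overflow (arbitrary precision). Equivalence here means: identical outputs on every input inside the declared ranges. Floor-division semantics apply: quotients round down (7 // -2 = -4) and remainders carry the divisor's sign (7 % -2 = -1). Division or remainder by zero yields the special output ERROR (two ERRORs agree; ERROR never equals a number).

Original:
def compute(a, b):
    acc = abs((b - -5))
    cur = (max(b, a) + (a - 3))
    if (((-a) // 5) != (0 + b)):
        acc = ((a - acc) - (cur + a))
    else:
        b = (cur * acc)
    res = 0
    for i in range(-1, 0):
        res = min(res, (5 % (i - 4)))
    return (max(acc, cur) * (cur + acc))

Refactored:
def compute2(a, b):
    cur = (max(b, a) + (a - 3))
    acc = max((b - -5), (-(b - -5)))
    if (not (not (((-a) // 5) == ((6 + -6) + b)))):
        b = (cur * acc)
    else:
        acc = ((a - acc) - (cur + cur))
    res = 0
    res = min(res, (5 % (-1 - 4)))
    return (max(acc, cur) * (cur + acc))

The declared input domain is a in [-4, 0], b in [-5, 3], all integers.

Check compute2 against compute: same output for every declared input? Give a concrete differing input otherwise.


Not equivalent: a=-4, b=-5 separates them (0 vs 126).
compute: acc = 0; cur = -11; (((-a) // 5) != (0 + b)) -> true; acc = 11; res = 0; [i=-1]; res = 0; return 0
compute2: cur = -11; acc = 0; (not (not (((-a) // 5) == ((6 + -6) + b)))) -> false; acc = 18; res = 0; res = 0; return 126
verdict: not equivalent; witness: a=-4, b=-5


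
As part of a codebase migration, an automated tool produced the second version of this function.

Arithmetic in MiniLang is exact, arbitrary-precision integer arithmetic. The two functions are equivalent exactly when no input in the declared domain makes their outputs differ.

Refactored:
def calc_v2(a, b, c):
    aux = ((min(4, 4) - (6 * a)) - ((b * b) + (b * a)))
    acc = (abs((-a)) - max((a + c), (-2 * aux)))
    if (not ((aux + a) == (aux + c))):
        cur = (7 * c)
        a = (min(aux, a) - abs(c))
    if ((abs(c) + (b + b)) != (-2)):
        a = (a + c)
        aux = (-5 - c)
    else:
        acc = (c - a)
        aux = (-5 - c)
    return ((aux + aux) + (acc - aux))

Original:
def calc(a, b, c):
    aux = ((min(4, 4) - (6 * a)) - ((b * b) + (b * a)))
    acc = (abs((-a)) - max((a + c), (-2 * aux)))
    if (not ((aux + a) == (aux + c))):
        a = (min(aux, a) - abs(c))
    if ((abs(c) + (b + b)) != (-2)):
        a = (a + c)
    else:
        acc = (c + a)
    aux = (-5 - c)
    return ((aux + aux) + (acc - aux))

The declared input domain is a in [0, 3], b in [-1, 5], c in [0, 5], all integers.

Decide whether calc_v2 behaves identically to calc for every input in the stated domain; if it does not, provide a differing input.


These are not equivalent — on a=1, b=-1, c=0 the outputs split (-7 vs -3).
calc: aux := -2 | acc := -3 | (not ((aux + a) == (aux + c))): true | a := -2 | ((abs(c) + (b + b)) != (-2)): false | acc := -2 | aux := -5 | result -7
calc_v2: aux := -2 | acc := -3 | (not ((aux + a) == (aux + c))): true | cur := 0 | a := -2 | ((abs(c) + (b + b)) != (-2)): false | acc := 2 | aux := -5 | result -3
verdict: not equivalent; witness: a=1, b=-1, c=0


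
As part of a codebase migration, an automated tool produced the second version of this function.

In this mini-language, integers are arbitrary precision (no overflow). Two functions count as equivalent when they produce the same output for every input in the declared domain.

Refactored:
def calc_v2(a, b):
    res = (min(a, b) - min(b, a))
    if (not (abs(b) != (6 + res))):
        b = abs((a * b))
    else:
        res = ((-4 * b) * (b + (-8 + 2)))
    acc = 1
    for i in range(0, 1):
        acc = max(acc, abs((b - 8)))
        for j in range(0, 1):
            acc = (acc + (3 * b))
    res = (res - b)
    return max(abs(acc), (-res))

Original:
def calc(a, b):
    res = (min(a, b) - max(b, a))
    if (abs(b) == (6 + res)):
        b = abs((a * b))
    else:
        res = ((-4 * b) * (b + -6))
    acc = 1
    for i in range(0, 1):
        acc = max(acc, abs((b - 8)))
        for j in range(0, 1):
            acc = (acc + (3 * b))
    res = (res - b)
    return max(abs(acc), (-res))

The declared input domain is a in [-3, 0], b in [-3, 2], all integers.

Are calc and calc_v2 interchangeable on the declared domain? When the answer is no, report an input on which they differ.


Not equivalent: a=-2, b=2 separates them (16 vs 12).
calc: res = -4; (abs(b) == (6 + res)) -> true; b = 4; acc = 1; [i=0]; acc = 4; [j=0]; acc = 16; res = -8; return 16
calc_v2: res = 0; (not (abs(b) != (6 + res))) -> false; res = 32; acc = 1; [i=0]; acc = 6; [j=0]; acc = 12; res = 30; return 12
verdict: not equivalent; witness: a=-2, b=2


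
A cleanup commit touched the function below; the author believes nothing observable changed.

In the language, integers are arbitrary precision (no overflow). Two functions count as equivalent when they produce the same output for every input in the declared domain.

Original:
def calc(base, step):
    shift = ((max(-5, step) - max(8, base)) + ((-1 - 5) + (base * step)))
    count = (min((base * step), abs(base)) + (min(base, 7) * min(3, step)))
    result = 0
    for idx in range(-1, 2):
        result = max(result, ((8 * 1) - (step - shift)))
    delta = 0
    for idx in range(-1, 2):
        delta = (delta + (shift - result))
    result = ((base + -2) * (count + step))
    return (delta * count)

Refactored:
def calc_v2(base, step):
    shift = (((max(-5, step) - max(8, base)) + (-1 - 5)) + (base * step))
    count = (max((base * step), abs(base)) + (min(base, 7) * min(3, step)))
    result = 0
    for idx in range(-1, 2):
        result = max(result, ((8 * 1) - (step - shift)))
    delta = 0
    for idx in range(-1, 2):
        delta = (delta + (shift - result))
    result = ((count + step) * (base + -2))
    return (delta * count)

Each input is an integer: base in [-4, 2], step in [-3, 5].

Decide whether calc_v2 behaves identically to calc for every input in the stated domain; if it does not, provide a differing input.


Consider the input base=-4, step=-3.
calc: shift=-5, then count=16, then result=0, then (idx=-1), then result=6, then (idx=0), then result=6, then (idx=1), then result=6, then delta=0, then (idx=-1), then delta=-11, then (idx=0), then delta=-22, then (idx=1), then delta=-33, then result=-78, then returns -528
calc_v2: shift=-5, then count=24, then result=0, then (idx=-1), then result=6, then (idx=0), then result=6, then (idx=1), then result=6, then delta=0, then (idx=-1), then delta=-11, then (idx=0), then delta=-22, then (idx=1), then delta=-33, then result=-126, then returns -792
-528 vs -792 — the two versions disagree here.
verdict: not equivalent; witness: base=-4, step=-3


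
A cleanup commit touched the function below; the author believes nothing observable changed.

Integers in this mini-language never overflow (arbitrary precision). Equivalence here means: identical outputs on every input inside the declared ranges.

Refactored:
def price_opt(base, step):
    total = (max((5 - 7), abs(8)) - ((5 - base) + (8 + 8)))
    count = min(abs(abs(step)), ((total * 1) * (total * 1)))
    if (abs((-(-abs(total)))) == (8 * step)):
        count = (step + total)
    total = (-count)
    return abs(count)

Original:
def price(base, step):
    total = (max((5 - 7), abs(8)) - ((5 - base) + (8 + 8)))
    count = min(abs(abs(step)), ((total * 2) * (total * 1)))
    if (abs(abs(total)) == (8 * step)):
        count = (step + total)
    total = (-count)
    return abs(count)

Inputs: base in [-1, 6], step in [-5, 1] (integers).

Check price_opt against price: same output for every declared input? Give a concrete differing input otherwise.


Although `2` became `1`, no input in the stated domain can expose it.
One worked example (base=-1, step=-1) — price: total := -14 | count := 1 | (abs(abs(total)) == (8 * step)): false | total := -1 | result 1; price_opt: total := -14 | count := 1 | (abs((-(-abs(total)))) == (8 * step)): false | total := -1 | result 1; agreement on 1.
Sweeping the whole domain (56 inputs) finds no disagreement.
verdict: equivalent


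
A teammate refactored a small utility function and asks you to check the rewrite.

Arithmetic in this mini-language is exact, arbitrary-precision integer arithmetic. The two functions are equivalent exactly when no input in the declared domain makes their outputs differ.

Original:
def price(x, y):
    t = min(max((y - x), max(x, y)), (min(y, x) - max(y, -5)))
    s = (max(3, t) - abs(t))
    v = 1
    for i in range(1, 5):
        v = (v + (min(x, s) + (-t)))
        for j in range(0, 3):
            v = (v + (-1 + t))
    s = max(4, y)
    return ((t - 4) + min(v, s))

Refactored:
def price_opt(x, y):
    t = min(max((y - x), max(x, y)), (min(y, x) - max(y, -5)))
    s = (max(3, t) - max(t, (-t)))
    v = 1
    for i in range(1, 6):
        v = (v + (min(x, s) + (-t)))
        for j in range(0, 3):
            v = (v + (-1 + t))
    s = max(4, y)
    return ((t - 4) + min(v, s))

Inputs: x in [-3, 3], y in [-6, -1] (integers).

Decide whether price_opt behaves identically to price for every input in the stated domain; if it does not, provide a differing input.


The rewrite breaks on x=-3, y=-6, where the results are -54 and -66.
price: t = -3; s = 0; v = 1; [i=1]; v = 1; [j=0]; v = -3; [j=1]; v = -7; [j=2]; v = -11; [i=2]; v = -11; [j=0]; v = -15; [j=1]; v = -19; [j=2]; v = -23; [i=3]; v = -23; [j=0]; v = -27; [j=1]; v = -31; [j=2]; v = -35; [i=4]; v = -35; [j=0]; v = -39; [j=1]; v = -43; [j=2]; v = -47; s = 4; return -54
price_opt: t = -3; s = 0; v = 1; [i=1]; v = 1; [j=0]; v = -3; [j=1]; v = -7; [j=2]; v = -11; [i=2]; v = -11; [j=0]; v = -15; [j=1]; v = -19; [j=2]; v = -23; [i=3]; v = -23; [j=0]; v = -27; [j=1]; v = -31; [j=2]; v = -35; [i=4]; v = -35; [j=0]; v = -39; [j=1]; v = -43; [j=2]; v = -47; [i=5]; v = -47; [j=0]; v = -51; [j=1]; v = -55; [j=2]; v = -59; s = 4; return -66
verdict: not equivalent; witness: x=-3, y=-6


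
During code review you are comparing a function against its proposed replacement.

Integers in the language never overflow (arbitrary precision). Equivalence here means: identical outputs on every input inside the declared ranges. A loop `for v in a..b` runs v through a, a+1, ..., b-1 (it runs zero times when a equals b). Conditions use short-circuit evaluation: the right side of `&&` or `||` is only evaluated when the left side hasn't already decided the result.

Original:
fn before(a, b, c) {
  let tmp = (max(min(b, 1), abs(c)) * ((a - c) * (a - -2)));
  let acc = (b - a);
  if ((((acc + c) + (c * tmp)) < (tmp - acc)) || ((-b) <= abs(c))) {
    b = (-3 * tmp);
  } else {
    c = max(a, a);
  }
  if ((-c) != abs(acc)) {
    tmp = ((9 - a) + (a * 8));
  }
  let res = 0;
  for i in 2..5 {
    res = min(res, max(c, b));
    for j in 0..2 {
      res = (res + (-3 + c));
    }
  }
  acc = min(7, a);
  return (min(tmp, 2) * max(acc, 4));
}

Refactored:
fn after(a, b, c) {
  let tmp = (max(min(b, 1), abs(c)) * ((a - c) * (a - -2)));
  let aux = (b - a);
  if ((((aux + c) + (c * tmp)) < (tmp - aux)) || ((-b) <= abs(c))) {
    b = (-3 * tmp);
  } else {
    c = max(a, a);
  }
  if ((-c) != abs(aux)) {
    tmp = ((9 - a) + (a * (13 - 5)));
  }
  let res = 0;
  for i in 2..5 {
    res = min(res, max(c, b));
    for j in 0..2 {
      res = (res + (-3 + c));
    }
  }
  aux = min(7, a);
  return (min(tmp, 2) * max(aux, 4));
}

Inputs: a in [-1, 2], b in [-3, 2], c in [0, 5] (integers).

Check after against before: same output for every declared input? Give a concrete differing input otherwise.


Behavior is preserved: although arithmetic usage differs; also constant usage differs; also local variable names differ, the outputs never diverge.
One worked example (a=2, b=-3, c=4) — before: tmp := -32 | acc := -5 | ((((acc + c) + (c * tmp)) < (tmp - acc)) || ((-b) <= abs(c))): true | b := 96 | ((-c) != abs(acc)): true | tmp := 23 | res := 0 | iter i=2: | res := 0 | iter j=0: | res := 1 | iter j=1: | res := 2 | iter i=3: | res := 2 | iter j=0: | res := 3 | iter j=1: | res := 4 | iter i=4: | res := 4 | iter j=0: | res := 5 | iter j=1: | res := 6 | acc := 2 | result 8; after: tmp := -32 | aux := -5 | ((((aux + c) + (c * tmp)) < (tmp - aux)) || ((-b) <= abs(c))): true | b := 96 | ((-c) != abs(aux)): true | tmp := 23 | res := 0 | iter i=2: | res := 0 | iter j=0: | res := 1 | iter j=1: | res := 2 | iter i=3: | res := 2 | iter j=0: | res := 3 | iter j=1: | res := 4 | iter i=4: | res := 4 | iter j=0: | res := 5 | iter j=1: | res := 6 | aux := 2 | result 8; agreement on 8.
Sweeping the whole domain (144 inputs) finds no disagreement.
verdict: equivalent


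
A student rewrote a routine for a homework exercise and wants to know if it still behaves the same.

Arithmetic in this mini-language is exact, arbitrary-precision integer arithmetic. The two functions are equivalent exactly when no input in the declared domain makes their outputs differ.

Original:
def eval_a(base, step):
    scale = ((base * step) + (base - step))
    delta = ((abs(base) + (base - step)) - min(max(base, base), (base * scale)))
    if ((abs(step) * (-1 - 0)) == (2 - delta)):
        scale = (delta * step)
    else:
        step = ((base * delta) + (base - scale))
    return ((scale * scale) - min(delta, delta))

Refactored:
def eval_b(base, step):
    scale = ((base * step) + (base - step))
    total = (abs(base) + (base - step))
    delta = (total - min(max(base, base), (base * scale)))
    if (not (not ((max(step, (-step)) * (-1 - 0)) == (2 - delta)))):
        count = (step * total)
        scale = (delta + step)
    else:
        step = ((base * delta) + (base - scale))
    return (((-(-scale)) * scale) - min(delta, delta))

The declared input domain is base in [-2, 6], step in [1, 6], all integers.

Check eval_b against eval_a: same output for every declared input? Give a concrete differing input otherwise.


These are not equivalent — on base=4, step=1 the outputs split (6 vs 13).
eval_a: scale becomes 7; next delta becomes 3; next ((abs(step) * (-1 - 0)) == (2 - delta)) evaluates to true; next scale becomes 3; next final value 6
eval_b: scale becomes 7; next total becomes 7; next delta becomes 3; next (not (not ((max(step, (-step)) * (-1 - 0)) == (2 - delta)))) evaluates to true; next count becomes 7; next scale becomes 4; next final value 13
verdict: not equivalent; witness: base=4, step=1


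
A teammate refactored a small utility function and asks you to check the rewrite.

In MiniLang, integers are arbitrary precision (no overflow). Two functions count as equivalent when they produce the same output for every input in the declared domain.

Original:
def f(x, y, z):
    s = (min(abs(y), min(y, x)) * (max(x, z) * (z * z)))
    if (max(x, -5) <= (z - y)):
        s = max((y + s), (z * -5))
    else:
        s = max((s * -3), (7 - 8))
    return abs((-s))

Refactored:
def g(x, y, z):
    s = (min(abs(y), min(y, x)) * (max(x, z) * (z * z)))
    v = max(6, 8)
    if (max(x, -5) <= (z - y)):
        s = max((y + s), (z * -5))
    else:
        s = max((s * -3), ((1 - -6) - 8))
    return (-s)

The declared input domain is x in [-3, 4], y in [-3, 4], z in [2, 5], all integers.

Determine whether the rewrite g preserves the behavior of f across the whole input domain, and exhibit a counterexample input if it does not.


Try x=-1, y=4, z=2.
f: s = -8; (max(x, -5) <= (z - y)) -> false; s = 24; return 24
g: s = -8; v = 8; (max(x, -5) <= (z - y)) -> false; s = 24; return -24
24 vs -24 — the two versions disagree here.
verdict: not equivalent; witness: x=-1, y=4, z=2


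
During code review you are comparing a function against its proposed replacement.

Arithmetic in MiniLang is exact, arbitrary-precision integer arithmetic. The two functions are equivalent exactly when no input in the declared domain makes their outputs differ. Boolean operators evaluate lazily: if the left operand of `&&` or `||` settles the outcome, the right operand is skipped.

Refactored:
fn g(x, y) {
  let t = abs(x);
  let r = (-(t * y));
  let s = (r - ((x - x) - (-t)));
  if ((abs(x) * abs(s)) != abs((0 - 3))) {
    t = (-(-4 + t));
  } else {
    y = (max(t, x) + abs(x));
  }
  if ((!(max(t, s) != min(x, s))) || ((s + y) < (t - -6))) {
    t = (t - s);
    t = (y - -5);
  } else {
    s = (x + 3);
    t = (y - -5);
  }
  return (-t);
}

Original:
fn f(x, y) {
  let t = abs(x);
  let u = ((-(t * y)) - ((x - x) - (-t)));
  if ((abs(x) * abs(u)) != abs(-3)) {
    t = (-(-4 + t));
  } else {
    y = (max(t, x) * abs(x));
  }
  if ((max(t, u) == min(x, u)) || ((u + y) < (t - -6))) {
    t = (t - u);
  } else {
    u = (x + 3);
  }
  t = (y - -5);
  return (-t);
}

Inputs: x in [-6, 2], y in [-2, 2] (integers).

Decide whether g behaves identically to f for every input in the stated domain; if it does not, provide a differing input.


On input x=-1, y=2, f returns -6 while g returns -7.
verdict: not equivalent; witness: x=-1, y=2


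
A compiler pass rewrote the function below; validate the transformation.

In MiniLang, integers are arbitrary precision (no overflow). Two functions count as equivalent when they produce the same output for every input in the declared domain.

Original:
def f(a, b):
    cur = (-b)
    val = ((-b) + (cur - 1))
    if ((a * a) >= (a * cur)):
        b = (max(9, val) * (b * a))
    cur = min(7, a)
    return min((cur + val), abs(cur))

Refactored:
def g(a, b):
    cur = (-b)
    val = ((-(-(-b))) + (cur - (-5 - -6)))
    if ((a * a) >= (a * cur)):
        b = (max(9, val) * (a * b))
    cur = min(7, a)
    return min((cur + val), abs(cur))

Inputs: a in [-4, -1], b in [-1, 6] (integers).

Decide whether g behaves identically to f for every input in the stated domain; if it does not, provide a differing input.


Reading the diff, among the changes: constant usage differs; also arithmetic usage differs.
Tracing a=-4, b=5: f: cur = -5; val = -11; ((a * a) >= (a * cur)) -> false; cur = -4; return -15 | g: cur = -5; val = -11; ((a * a) >= (a * cur)) -> false; cur = -4; return -15 — matching result -15.
An exhaustive pass over the 32 declared inputs shows identical outputs.
verdict: equivalent


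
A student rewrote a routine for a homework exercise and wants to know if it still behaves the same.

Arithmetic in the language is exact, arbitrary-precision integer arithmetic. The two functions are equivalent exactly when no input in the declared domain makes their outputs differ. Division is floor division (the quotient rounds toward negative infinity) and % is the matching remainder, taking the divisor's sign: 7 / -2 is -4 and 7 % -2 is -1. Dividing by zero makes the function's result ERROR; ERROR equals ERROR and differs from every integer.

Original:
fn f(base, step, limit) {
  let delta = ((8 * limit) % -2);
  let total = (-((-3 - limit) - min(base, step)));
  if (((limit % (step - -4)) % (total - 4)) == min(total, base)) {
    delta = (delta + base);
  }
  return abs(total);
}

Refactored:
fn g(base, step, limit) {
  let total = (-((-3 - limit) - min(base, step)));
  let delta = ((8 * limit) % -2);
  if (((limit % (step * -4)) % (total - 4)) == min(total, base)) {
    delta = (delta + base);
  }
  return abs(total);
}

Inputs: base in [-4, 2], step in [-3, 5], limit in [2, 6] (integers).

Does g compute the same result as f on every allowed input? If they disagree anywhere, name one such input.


At base=-4, step=0, limit=2: f gives 1, g gives ERROR.
verdict: not equivalent; witness: base=-4, step=0, limit=2


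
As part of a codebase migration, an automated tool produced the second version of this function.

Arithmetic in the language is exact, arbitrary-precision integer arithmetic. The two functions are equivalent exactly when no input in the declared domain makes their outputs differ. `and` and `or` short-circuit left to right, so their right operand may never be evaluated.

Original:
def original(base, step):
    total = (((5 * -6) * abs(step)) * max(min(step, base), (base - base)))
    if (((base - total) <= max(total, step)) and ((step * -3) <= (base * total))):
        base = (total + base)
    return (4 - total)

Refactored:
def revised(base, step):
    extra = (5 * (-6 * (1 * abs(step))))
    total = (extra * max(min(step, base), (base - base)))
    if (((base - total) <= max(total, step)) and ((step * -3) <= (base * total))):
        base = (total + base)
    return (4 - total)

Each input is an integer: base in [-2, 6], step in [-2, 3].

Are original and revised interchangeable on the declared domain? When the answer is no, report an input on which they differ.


Comparing the listings, the differences include: local variable names differ, and constant usage differs, and statement counts differ, and arithmetic usage differs.
Tracing base=4, step=3: original: total becomes -270; next (((base - total) <= max(total, step)) and ((step * -3) <= (base * total))) evaluates to false; next final value 274 | revised: extra becomes -90; next total becomes -270; next (((base - total) <= max(total, step)) and ((step * -3) <= (base * total))) evaluates to false; next final value 274 — matching result 274.
Checked all 54 inputs in the declared domain: the outputs agree on every one.
verdict: equivalent


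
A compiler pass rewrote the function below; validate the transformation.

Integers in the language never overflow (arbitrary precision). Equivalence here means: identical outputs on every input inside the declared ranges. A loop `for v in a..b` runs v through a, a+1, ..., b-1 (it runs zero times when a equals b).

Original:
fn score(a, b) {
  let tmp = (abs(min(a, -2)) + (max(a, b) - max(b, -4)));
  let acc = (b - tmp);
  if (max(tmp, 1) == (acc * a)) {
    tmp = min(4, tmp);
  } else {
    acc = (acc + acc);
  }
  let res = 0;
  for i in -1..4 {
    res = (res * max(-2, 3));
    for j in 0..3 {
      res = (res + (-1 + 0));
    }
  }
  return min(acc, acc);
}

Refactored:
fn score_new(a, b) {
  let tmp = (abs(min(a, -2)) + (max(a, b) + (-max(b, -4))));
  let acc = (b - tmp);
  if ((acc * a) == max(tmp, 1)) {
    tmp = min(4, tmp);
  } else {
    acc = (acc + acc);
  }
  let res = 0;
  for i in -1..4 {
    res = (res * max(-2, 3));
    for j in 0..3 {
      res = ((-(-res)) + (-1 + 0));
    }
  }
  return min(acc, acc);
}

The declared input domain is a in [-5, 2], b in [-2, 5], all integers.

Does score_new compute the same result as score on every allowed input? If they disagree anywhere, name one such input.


Equivalent — the differences include arithmetic usage differs, yet no declared input distinguishes the two.
One worked example (a=-3, b=-2) — score: tmp becomes 3; next acc becomes -5; next (max(tmp, 1) == (acc * a)) evaluates to false; next acc becomes -10; next res becomes 0; next at i=-1:; next res becomes 0; next at j=0:; next res becomes -1; next at j=1:; next res becomes -2; next at j=2:; next res becomes -3; next at i=0:; next res becomes -9; next at j=0:; next res becomes -10; next at j=1:; next res becomes -11; next at j=2:; next res becomes -12; next at i=1:; next res becomes -36; next at j=0:; next res becomes -37; next at j=1:; next res becomes -38; next at j=2:; next res becomes -39; next at i=2:; next res becomes -117; next at j=0:; next res becomes -118; next at j=1:; next res becomes -119; next at j=2:; next res becomes -120; next at i=3:; next res becomes -360; next at j=0:; next res becomes -361; next at j=1:; next res becomes -362; next at j=2:; next res becomes -363; next final value -10; score_new: tmp becomes 3; next acc becomes -5; next ((acc * a) == max(tmp, 1)) evaluates to false; next acc becomes -10; next res becomes 0; next at i=-1:; next res becomes 0; next at j=0:; next res becomes -1; next at j=1:; next res becomes -2; next at j=2:; next res becomes -3; next at i=0:; next res becomes -9; next at j=0:; next res becomes -10; next at j=1:; next res becomes -11; next at j=2:; next res becomes -12; next at i=1:; next res becomes -36; next at j=0:; next res becomes -37; next at j=1:; next res becomes -38; next at j=2:; next res becomes -39; next at i=2:; next res becomes -117; next at j=0:; next res becomes -118; next at j=1:; next res becomes -119; next at j=2:; next res becomes -120; next at i=3:; next res becomes -360; next at j=0:; next res becomes -361; next at j=1:; next res becomes -362; next at j=2:; next res becomes -363; next final value -10; agreement on -10.
Sweeping the whole domain (64 inputs) finds no disagreement.
verdict: equivalent


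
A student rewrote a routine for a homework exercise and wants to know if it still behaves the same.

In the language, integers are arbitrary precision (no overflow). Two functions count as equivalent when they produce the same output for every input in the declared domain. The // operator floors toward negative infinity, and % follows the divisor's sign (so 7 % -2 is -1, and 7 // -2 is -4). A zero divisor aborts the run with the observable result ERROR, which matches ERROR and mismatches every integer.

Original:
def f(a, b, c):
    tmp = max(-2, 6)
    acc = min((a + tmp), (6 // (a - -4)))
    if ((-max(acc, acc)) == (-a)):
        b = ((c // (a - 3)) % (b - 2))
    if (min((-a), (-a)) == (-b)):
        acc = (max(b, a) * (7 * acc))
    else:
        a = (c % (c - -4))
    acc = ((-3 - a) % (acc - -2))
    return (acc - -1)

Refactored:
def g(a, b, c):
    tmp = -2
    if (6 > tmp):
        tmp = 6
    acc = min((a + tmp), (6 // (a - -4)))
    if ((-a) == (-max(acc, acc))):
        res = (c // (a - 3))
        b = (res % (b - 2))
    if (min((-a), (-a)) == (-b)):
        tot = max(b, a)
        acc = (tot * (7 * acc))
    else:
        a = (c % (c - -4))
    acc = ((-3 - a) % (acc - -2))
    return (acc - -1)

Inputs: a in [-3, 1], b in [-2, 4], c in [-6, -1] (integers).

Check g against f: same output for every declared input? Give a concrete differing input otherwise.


The two are interchangeable: constant usage differs; also min/max/abs usage differs; also statement counts differ; also branching structure differs; also local variable names differ; also comparison usage differs, and every declared input agrees.
One worked example (a=-3, b=3, c=-4) — f: tmp = 6; acc = 3; ((-max(acc, acc)) == (-a)) -> false; (min((-a), (-a)) == (-b)) -> false; division by zero -> ERROR; g: tmp = -2; (6 > tmp) -> true; tmp = 6; acc = 3; ((-a) == (-max(acc, acc))) -> false; (min((-a), (-a)) == (-b)) -> false; division by zero -> ERROR; agreement on ERROR.
Across all 210 domain points the two functions coincide.
verdict: equivalent


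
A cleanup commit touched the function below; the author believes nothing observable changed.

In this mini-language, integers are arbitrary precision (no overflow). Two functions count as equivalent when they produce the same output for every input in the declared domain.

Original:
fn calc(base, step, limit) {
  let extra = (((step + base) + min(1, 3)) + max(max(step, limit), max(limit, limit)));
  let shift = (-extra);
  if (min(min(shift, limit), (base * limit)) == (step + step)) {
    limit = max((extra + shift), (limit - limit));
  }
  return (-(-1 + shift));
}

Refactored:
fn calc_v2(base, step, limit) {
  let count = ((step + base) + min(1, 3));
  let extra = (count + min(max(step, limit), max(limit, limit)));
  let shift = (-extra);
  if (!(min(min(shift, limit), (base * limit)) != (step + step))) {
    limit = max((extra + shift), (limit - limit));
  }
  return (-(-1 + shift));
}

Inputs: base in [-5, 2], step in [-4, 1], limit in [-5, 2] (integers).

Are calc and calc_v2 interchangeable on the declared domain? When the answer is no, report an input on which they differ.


Try base=-5, step=-4, limit=-5.
calc: extra = -12; shift = 12; (min(min(shift, limit), (base * limit)) == (step + step)) -> false; return -11
calc_v2: count = -8; extra = -13; shift = 13; (!(min(min(shift, limit), (base * limit)) != (step + step))) -> false; return -12
-11 against -12: the behavior changed.
verdict: not equivalent; witness: base=-5, step=-4, limit=-5


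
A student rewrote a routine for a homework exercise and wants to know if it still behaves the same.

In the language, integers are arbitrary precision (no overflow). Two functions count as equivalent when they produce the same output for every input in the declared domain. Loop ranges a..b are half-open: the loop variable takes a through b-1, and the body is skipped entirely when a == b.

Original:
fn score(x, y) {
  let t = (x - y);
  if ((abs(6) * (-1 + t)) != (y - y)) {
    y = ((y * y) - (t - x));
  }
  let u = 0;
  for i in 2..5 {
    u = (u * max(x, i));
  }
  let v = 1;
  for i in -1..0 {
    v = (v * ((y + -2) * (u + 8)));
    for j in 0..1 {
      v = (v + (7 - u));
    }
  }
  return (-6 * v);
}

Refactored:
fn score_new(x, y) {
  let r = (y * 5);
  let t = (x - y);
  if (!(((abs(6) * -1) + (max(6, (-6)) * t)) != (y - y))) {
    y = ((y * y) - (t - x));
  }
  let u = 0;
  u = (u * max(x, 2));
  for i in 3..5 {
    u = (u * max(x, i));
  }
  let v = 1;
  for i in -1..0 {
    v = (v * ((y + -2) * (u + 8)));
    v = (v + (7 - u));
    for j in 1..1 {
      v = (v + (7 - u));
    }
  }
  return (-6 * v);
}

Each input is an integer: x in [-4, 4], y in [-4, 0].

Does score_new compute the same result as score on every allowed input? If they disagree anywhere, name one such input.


These are not equivalent — on x=-4, y=-4 the outputs split (-522 vs 246).
score: t=0, then ((abs(6) * (-1 + t)) != (y - y)) is true, then y=12, then u=0, then (i=2), then u=0, then (i=3), then u=0, then (i=4), then u=0, then v=1, then (i=-1), then v=80, then (j=0), then v=87, then returns -522
score_new: r=-20, then t=0, then (!(((abs(6) * -1) + (max(6, (-6)) * t)) != (y - y))) is false, then u=0, then u=0, then (i=3), then u=0, then (i=4), then u=0, then v=1, then (i=-1), then v=-48, then v=-41, then the loop over j runs zero times, then returns 246
verdict: not equivalent; witness: x=-4, y=-4


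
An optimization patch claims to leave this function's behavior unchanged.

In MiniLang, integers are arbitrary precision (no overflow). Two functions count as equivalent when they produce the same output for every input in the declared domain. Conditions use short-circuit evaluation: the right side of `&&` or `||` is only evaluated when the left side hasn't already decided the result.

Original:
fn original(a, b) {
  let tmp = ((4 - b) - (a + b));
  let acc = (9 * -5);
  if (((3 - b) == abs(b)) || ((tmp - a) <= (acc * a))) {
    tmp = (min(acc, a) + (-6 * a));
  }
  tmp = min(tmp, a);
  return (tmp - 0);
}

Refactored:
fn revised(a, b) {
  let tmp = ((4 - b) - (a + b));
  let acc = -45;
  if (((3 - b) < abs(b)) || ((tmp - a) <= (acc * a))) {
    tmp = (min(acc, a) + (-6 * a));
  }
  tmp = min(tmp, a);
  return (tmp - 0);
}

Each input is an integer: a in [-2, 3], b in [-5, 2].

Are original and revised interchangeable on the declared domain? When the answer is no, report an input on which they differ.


There is a counterexample at a=1, b=2: -1 on one side, -51 on the other.
original: tmp becomes -1; next acc becomes -45; next (((3 - b) == abs(b)) || ((tmp - a) <= (acc * a))) evaluates to false; next tmp becomes -1; next final value -1
revised: tmp becomes -1; next acc becomes -45; next (((3 - b) < abs(b)) || ((tmp - a) <= (acc * a))) evaluates to true; next tmp becomes -51; next tmp becomes -51; next final value -51
verdict: not equivalent; witness: a=1, b=2


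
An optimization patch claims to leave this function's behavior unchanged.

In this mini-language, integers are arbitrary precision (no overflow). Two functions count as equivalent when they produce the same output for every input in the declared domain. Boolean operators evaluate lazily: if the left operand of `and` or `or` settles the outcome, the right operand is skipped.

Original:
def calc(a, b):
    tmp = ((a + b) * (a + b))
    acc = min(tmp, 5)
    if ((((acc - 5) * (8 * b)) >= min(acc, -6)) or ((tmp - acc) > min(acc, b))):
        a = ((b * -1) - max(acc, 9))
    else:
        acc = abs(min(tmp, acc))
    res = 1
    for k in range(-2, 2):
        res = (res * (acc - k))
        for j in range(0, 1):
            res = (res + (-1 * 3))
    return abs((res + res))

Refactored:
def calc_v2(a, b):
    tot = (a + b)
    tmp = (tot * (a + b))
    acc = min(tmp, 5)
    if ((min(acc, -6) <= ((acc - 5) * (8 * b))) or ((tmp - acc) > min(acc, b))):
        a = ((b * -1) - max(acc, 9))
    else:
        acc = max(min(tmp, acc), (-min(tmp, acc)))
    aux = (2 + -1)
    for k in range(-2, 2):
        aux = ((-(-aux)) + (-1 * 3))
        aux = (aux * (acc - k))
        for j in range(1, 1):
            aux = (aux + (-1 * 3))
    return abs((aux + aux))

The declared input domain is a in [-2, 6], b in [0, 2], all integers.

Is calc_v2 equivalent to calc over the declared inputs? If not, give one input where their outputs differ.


These are not equivalent — on a=-2, b=0 the outputs split (264 vs 1890).
calc: tmp becomes 4; next acc becomes 4; next ((((acc - 5) * (8 * b)) >= min(acc, -6)) or ((tmp - acc) > min(acc, b))) evaluates to true; next a becomes -9; next res becomes 1; next at k=-2:; next res becomes 6; next at j=0:; next res becomes 3; next at k=-1:; next res becomes 15; next at j=0:; next res becomes 12; next at k=0:; next res becomes 48; next at j=0:; next res becomes 45; next at k=1:; next res becomes 135; next at j=0:; next res becomes 132; next final value 264
calc_v2: tot becomes -2; next tmp becomes 4; next acc becomes 4; next ((min(acc, -6) <= ((acc - 5) * (8 * b))) or ((tmp - acc) > min(acc, b))) evaluates to true; next a becomes -9; next aux becomes 1; next at k=-2:; next aux becomes -2; next aux becomes -12; next j never enters its loop body; next at k=-1:; next aux becomes -15; next aux becomes -75; next j never enters its loop body; next at k=0:; next aux becomes -78; next aux becomes -312; next j never enters its loop body; next at k=1:; next aux becomes -315; next aux becomes -945; next j never enters its loop body; next final value 1890
verdict: not equivalent; witness: a=-2, b=0


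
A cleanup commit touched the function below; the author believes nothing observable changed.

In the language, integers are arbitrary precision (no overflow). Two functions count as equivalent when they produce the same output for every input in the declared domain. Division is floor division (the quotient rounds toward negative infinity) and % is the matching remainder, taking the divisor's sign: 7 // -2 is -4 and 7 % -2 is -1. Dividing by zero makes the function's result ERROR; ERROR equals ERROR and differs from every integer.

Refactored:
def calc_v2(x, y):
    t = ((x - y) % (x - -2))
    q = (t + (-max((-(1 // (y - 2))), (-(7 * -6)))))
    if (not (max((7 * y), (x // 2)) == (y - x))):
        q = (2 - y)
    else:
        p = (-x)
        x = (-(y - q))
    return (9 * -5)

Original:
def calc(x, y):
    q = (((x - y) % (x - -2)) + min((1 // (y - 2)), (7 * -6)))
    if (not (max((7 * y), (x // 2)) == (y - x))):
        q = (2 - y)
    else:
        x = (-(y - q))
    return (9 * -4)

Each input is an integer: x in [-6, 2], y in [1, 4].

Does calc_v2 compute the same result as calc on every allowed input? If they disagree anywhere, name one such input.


On input x=-6, y=1, calc returns -36 while calc_v2 returns -45.
verdict: not equivalent; witness: x=-6, y=1


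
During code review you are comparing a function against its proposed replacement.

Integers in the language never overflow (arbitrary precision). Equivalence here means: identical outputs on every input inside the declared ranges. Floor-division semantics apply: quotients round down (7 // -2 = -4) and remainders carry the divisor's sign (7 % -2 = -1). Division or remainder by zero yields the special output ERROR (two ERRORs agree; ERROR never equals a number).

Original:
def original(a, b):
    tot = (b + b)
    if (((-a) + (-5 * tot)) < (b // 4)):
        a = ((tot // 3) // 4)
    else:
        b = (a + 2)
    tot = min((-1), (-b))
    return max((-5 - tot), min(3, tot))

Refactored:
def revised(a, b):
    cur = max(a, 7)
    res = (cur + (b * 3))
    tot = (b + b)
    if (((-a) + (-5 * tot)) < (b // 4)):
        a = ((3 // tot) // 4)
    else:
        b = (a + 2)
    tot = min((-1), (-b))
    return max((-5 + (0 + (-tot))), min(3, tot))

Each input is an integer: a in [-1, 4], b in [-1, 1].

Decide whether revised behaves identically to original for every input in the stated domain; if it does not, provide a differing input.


There is a counterexample at a=1, b=0: -1 on one side, ERROR on the other.
original: tot = 0; (((-a) + (-5 * tot)) < (b // 4)) -> true; a = 0; tot = -1; return -1
revised: cur = 7; res = 7; tot = 0; (((-a) + (-5 * tot)) < (b // 4)) -> true; division by zero -> ERROR
verdict: not equivalent; witness: a=1, b=0


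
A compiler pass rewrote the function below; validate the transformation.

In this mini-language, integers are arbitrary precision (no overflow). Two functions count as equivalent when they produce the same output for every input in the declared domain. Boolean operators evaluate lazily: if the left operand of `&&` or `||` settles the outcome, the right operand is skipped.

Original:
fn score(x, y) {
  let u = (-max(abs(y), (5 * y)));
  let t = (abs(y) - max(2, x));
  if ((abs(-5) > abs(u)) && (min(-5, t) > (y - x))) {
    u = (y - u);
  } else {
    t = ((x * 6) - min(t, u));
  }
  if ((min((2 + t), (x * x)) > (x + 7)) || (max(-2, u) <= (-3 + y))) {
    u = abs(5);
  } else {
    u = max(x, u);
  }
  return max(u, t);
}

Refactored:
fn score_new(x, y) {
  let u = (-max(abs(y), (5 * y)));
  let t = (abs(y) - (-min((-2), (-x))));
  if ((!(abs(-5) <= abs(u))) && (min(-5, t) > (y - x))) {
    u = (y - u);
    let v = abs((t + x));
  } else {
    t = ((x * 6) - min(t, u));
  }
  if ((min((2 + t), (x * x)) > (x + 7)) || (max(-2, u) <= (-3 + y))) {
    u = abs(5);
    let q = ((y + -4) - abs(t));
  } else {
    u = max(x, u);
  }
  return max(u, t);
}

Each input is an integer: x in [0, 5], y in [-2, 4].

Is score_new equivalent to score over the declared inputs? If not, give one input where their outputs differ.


The two are interchangeable: boolean connective usage differs, plus arithmetic usage differs, plus statement counts differ, plus local variable names differ, plus comparison usage differs, plus constant usage differs, plus min/max/abs usage differs, and every declared input agrees.
As a probe, take x=4, y=-2: score runs u=-2, then t=-2, then ((abs(-5) > abs(u)) && (min(-5, t) > (y - x))) is true, then u=0, then ((min((2 + t), (x * x)) > (x + 7)) || (max(-2, u) <= (-3 + y))) is false, then u=4, then returns 4; score_new runs u=-2, then t=-2, then ((!(abs(-5) <= abs(u))) && (min(-5, t) > (y - x))) is true, then u=0, then v=2, then ((min((2 + t), (x * x)) > (x + 7)) || (max(-2, u) <= (-3 + y))) is false, then u=4, then returns 4; both end at 4.
Checked all 42 inputs in the declared domain: the outputs agree on every one.
verdict: equivalent


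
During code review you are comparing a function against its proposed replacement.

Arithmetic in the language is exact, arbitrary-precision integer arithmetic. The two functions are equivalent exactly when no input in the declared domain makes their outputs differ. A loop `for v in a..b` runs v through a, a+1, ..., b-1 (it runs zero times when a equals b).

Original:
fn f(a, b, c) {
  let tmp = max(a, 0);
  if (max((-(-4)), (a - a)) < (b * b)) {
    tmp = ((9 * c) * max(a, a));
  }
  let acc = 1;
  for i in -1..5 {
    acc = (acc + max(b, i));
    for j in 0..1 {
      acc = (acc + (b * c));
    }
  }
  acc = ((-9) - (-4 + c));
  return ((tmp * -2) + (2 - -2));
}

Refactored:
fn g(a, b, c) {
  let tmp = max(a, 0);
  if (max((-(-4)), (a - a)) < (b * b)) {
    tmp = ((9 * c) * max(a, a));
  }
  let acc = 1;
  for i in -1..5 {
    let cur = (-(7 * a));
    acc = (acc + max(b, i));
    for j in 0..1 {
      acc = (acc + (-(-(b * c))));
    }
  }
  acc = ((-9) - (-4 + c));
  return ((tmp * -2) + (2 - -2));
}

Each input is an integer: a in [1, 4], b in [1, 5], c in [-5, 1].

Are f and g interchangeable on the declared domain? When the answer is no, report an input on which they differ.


This is a faithful refactor — local variable names differ; and constant usage differs; and statement counts differ; and arithmetic usage differs, but the computed results match everywhere.
Tracing a=2, b=5, c=1: f: tmp=2, then (max((-(-4)), (a - a)) < (b * b)) is true, then tmp=18, then acc=1, then (i=-1), then acc=6, then (j=0), then acc=11, then (i=0), then acc=16, then (j=0), then acc=21, then (i=1), then acc=26, then (j=0), then acc=31, then (i=2), then acc=36, then (j=0), then acc=41, then (i=3), then acc=46, then (j=0), then acc=51, then (i=4), then acc=56, then (j=0), then acc=61, then acc=-6, then returns -32 | g: tmp=2, then (max((-(-4)), (a - a)) < (b * b)) is true, then tmp=18, then acc=1, then (i=-1), then cur=-14, then acc=6, then (j=0), then acc=11, then (i=0), then cur=-14, then acc=16, then (j=0), then acc=21, then (i=1), then cur=-14, then acc=26, then (j=0), then acc=31, then (i=2), then cur=-14, then acc=36, then (j=0), then acc=41, then (i=3), then cur=-14, then acc=46, then (j=0), then acc=51, then (i=4), then cur=-14, then acc=56, then (j=0), then acc=61, then acc=-6, then returns -32 — matching result -32.
Across all 140 domain points the two functions coincide.
verdict: equivalent
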